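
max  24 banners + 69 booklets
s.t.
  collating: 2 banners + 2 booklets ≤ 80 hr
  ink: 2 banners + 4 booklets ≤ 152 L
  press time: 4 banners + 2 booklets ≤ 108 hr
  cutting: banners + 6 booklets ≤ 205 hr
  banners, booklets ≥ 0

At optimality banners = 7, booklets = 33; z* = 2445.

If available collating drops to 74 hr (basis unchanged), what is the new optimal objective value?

2400

Binding: collating and cutting. Non-binding: ink (6 unused), press time (14 unused).
Slack constraints have shadow price 0 (complementary slackness).
Dual feasibility on the basic columns requires 2·y_collating + 1·y_cutting = 24, 2·y_collating + 6·y_cutting = 69.
This yields shadow prices y_collating = 7.5, y_cutting = 9.
Δz = y_collating·Δb = 7.5 × (-6) = -45, so new z* = 2445 − 45 = 2400.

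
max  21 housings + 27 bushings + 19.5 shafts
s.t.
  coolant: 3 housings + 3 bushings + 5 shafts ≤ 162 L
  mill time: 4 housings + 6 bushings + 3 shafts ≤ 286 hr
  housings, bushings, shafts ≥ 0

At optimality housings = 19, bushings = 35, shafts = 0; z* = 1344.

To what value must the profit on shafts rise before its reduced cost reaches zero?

At the optimum: coolant uses 162 of 162 (binding); mill time uses 286 of 286 (binding).
The binding rows give the dual system: 3·y_coolant + 4·y_mill time = 21 and 3·y_coolant + 6·y_mill time = 27.
Solving: y_coolant = 3, y_mill time = 3.
shafts enters the basis when its profit ≥ yᵀa₃ = 3·5 + 3·3 = 24.

24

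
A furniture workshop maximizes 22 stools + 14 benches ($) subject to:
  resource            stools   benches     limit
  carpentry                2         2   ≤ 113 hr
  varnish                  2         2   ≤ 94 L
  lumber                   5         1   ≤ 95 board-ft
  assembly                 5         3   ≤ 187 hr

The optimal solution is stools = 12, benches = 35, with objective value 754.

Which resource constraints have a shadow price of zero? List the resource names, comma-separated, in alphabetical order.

assembly, carpentry

carpentry: 94/113 (slack 19)
varnish: 94/94 (binding)
lumber: 95/95 (binding)
assembly: 165/187 (slack 22)
By complementary slackness, a constraint with positive slack has shadow price 0 → assembly, carpentry.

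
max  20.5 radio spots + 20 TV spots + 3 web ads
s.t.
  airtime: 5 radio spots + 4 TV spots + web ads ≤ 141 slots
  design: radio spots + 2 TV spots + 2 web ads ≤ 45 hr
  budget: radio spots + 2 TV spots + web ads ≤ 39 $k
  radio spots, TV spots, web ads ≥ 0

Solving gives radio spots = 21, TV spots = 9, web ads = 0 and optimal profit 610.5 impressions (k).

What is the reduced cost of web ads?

-3.5

At the optimum: airtime uses 141 of 141 (binding); design uses 39 of 45 (slack = 6); budget uses 39 of 39 (binding).
Since design is not tight, its dual is 0.
Dual feasibility on the basic columns requires 5·y_airtime + 1·y_budget = 20.5, 4·y_airtime + 2·y_budget = 20.
→ y_airtime = 3.5 and y_budget = 3.
Reduced cost of web ads: c₃ − yᵀa₃ = 3 − (3.5·1 + 3·1) = 3 − 6.5 = -3.5.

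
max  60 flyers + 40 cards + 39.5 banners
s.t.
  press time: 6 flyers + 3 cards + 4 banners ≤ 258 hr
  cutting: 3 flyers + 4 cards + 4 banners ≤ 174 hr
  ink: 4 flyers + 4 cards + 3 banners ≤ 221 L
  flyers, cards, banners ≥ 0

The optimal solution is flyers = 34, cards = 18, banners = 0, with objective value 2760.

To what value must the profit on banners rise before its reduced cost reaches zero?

48

Check each constraint at x*: press time 258/258 (tight); cutting 174/174 (tight); ink 208/221 (slack 13).
Slack constraints have shadow price 0 (complementary slackness).
The binding rows give the dual system: 6·y_press time + 3·y_cutting = 60 and 3·y_press time + 4·y_cutting = 40.
Solving: y_press time = 8, y_cutting = 4.
banners enters the basis when its profit ≥ yᵀa₃ = 8·4 + 4·4 = 48.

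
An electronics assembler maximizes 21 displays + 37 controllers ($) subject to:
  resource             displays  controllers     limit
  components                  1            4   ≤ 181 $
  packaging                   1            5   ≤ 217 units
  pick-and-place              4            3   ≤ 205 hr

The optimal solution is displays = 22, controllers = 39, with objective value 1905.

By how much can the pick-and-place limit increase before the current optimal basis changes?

51

Binding constraints: packaging, pick-and-place. The basis is B = [[1,5],[4,3]] with det -17.
Per unit increase in pick-and-place, x* moves by d = (0.2941, -0.0588).
The basis stays optimal until components becomes binding; allowable increase = 51 hr.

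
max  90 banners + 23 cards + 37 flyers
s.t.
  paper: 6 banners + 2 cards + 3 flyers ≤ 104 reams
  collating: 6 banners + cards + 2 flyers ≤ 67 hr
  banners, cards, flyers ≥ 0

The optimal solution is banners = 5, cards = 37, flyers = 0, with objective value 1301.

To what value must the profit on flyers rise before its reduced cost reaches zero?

Both paper and collating are binding at x*.
Dual feasibility on the basic columns requires 6·y_paper + 6·y_collating = 90, 2·y_paper + 1·y_collating = 23.
→ y_paper = 8 and y_collating = 7.
flyers enters the basis when its profit ≥ yᵀa₃ = 8·3 + 7·2 = 38.

38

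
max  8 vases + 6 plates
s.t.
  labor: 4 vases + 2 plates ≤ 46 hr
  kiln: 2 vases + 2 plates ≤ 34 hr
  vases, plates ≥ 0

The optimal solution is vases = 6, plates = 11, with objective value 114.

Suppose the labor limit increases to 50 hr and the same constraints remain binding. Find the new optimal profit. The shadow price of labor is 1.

Δb = 4, so new z* = 114 + (1)·(4) = 114 + 4 = 118.

118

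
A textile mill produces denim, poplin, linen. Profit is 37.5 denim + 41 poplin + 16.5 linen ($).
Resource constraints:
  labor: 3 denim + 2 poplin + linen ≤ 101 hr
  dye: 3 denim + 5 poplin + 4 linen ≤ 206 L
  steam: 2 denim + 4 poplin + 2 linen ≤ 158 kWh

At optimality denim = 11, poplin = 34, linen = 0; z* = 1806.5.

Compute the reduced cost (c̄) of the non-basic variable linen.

Check each constraint at x*: labor 101/101 (tight); dye 203/206 (slack 3); steam 158/158 (tight).
Since dye is not tight, its dual is 0.
The binding rows give the dual system: 3·y_labor + 2·y_steam = 37.5 and 2·y_labor + 4·y_steam = 41.
Solving: y_labor = 8.5, y_steam = 6.
Reduced cost of linen: c₃ − yᵀa₃ = 16.5 − (8.5·1 + 6·2) = 16.5 − 20.5 = -4.

-4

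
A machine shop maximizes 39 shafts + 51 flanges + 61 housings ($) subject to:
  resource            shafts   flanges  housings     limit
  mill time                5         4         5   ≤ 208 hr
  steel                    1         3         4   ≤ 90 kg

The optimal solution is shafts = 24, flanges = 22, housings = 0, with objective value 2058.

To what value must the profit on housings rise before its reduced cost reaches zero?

Check each constraint at x*: mill time 208/208 (tight); steel 90/90 (tight).
The binding rows give the dual system: 5·y_mill time + 1·y_steel = 39 and 4·y_mill time + 3·y_steel = 51.
Solving: y_mill time = 6, y_steel = 9.
housings enters the basis when its profit ≥ yᵀa₃ = 6·5 + 9·4 = 66.

66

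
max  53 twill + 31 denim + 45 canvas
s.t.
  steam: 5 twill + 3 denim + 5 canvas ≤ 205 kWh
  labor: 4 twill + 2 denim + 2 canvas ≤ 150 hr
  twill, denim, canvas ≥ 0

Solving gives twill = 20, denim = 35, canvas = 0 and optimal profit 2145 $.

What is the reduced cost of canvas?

-4

At the optimum: steam uses 205 of 205 (binding); labor uses 150 of 150 (binding).
The binding rows give the dual system: 5·y_steam + 4·y_labor = 53 and 3·y_steam + 2·y_labor = 31.
Solving: y_steam = 9, y_labor = 2.
Reduced cost of canvas: c₃ − yᵀa₃ = 45 − (9·5 + 2·2) = 45 − 49 = -4.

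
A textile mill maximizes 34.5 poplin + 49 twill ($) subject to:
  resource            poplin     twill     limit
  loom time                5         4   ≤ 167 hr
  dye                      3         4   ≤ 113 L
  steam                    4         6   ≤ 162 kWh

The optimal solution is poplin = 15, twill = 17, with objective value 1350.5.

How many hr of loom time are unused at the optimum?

24

loom time used = 5·15 + 4·17 = 143; slack = 167 − 143 = 24.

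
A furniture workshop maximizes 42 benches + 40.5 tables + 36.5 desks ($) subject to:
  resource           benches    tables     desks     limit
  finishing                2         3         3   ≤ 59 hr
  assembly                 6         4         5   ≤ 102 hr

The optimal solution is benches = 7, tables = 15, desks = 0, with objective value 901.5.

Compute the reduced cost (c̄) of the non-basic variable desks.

At the optimum: finishing uses 59 of 59 (binding); assembly uses 102 of 102 (binding).
Dual feasibility on the basic columns requires 2·y_finishing + 6·y_assembly = 42, 3·y_finishing + 4·y_assembly = 40.5.
→ y_finishing = 7.5 and y_assembly = 4.5.
Reduced cost of desks: c₃ − yᵀa₃ = 36.5 − (7.5·3 + 4.5·5) = 36.5 − 45 = -8.5.

-8.5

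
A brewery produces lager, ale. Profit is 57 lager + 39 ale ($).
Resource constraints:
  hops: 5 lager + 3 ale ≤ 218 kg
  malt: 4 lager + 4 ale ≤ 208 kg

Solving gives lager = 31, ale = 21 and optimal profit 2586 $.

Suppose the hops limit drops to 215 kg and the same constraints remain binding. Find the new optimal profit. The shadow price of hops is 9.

Δb = -3, so new z* = 2586 + (9)·(-3) = 2586 − 27 = 2559.

2559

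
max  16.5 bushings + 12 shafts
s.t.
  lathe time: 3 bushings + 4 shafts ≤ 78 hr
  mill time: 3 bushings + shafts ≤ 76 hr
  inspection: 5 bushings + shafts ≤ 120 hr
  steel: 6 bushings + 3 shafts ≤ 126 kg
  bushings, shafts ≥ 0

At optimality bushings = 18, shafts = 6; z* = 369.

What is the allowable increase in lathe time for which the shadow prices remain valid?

90

Binding constraints: lathe time, steel. The basis is B = [[3,4],[6,3]] with det -15.
Per unit increase in lathe time, x* moves by d = (-0.2, 0.4).
The basis stays optimal until bushings reaches 0; allowable increase = 90 hr.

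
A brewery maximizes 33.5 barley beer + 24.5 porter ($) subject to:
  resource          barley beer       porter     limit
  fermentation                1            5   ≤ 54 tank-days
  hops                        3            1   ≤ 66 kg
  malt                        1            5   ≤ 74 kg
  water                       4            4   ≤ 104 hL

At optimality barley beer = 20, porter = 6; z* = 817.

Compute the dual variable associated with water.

5

Binding: hops and water. Non-binding: fermentation (4 unused), malt (24 unused).
Slack constraints have shadow price 0 (complementary slackness).
Dual feasibility on the basic columns requires 3·y_hops + 4·y_water = 33.5, 1·y_hops + 4·y_water = 24.5.
Solving: y_hops = 4.5, y_water = 5.
Shadow price of water = 5.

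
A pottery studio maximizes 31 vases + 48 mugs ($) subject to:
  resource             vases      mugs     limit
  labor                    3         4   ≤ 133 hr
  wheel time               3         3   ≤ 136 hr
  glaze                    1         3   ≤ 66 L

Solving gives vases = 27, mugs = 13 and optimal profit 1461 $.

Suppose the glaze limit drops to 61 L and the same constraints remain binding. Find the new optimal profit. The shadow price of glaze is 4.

Δb = -5, so new z* = 1461 + (4)·(-5) = 1461 − 20 = 1441.

1441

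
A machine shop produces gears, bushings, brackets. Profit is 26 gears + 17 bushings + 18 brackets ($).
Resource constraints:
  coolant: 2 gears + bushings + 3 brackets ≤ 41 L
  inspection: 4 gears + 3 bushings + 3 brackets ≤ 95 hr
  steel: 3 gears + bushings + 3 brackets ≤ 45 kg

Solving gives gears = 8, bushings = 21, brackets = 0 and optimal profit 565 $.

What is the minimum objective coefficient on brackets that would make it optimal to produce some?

21

Binding: inspection and steel. Non-binding: coolant (4 unused).
Since coolant is not tight, its dual is 0.
Dual feasibility on the basic columns requires 4·y_inspection + 3·y_steel = 26, 3·y_inspection + 1·y_steel = 17.
Solving: y_inspection = 5, y_steel = 2.
brackets enters the basis when its profit ≥ yᵀa₃ = 5·3 + 2·3 = 21.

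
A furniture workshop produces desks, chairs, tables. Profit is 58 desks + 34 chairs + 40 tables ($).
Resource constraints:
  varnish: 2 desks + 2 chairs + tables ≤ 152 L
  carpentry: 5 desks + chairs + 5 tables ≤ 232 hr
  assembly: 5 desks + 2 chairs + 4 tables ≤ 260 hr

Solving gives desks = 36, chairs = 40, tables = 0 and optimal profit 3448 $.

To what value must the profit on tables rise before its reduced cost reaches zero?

Binding: varnish and assembly. Non-binding: carpentry (12 unused).
Since carpentry is not tight, its dual is 0.
The binding rows give the dual system: 2·y_varnish + 5·y_assembly = 58 and 2·y_varnish + 2·y_assembly = 34.
This yields shadow prices y_varnish = 9, y_assembly = 8.
tables enters the basis when its profit ≥ yᵀa₃ = 9·1 + 8·4 = 41.

41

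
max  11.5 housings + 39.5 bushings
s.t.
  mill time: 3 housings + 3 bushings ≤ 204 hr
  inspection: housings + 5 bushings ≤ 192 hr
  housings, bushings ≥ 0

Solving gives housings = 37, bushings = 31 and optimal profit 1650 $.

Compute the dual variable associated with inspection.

7

At the optimum: mill time uses 204 of 204 (binding); inspection uses 192 of 192 (binding).
From A_Bᵀ y = c: 3·y_mill time + 1·y_inspection = 11.5; 3·y_mill time + 5·y_inspection = 39.5.
→ y_mill time = 1.5 and y_inspection = 7.
Shadow price of inspection = 7.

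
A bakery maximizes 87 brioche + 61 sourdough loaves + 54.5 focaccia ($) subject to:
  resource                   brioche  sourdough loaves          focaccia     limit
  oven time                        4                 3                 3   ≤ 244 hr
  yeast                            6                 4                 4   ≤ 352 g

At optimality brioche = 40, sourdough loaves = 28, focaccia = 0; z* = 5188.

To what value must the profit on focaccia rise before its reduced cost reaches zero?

61

Both oven time and yeast are binding at x*.
The binding rows give the dual system: 4·y_oven time + 6·y_yeast = 87 and 3·y_oven time + 4·y_yeast = 61.
This yields shadow prices y_oven time = 9, y_yeast = 8.5.
focaccia enters the basis when its profit ≥ yᵀa₃ = 9·3 + 8.5·4 = 61.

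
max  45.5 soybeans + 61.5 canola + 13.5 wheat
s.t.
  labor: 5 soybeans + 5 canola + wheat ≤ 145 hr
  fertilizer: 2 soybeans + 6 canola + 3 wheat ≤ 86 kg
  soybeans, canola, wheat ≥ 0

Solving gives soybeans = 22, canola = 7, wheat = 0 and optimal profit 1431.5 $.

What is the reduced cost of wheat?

Check each constraint at x*: labor 145/145 (tight); fertilizer 86/86 (tight).
The binding rows give the dual system: 5·y_labor + 2·y_fertilizer = 45.5 and 5·y_labor + 6·y_fertilizer = 61.5.
→ y_labor = 7.5 and y_fertilizer = 4.
Reduced cost of wheat: c₃ − yᵀa₃ = 13.5 − (7.5·1 + 4·3) = 13.5 − 19.5 = -6.

-6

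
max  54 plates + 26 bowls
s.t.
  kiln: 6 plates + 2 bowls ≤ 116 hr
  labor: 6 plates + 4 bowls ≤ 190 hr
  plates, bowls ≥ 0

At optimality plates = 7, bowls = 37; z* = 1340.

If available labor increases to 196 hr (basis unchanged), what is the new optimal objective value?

Both kiln and labor are binding at x*.
The binding rows give the dual system: 6·y_kiln + 6·y_labor = 54 and 2·y_kiln + 4·y_labor = 26.
→ y_kiln = 5 and y_labor = 4.
Δz = y_labor·Δb = 4 × (6) = 24, so new z* = 1340 + 24 = 1364.

1364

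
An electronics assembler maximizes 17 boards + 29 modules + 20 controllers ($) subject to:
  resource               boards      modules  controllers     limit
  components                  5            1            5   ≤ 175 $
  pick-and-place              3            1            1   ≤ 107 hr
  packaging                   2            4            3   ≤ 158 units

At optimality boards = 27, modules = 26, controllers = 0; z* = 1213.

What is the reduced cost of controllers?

-2

At the optimum: components uses 161 of 175 (slack = 14); pick-and-place uses 107 of 107 (binding); packaging uses 158 of 158 (binding).
Since components is not tight, its dual is 0.
The binding rows give the dual system: 3·y_pick-and-place + 2·y_packaging = 17 and 1·y_pick-and-place + 4·y_packaging = 29.
→ y_pick-and-place = 1 and y_packaging = 7.
Reduced cost of controllers: c₃ − yᵀa₃ = 20 − (1·1 + 7·3) = 20 − 22 = -2.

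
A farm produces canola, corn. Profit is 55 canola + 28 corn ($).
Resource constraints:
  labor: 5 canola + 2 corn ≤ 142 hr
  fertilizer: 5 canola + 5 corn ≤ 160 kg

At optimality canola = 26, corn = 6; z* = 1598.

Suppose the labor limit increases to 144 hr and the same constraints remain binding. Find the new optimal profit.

1616

Check each constraint at x*: labor 142/142 (tight); fertilizer 160/160 (tight).
From A_Bᵀ y = c: 5·y_labor + 5·y_fertilizer = 55; 2·y_labor + 5·y_fertilizer = 28.
→ y_labor = 9 and y_fertilizer = 2.
Δz = y_labor·Δb = 9 × (2) = 18, so new z* = 1598 + 18 = 1616.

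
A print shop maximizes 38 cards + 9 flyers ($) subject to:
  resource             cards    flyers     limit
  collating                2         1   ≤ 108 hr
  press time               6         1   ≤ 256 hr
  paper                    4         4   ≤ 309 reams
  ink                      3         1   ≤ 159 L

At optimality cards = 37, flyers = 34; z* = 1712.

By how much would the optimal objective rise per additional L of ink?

0

Check each constraint at x*: collating 108/108 (tight); press time 256/256 (tight); paper 284/309 (slack 25); ink 145/159 (slack 14).
Since paper, ink are not tight, their duals are 0.
Dual feasibility on the basic columns requires 2·y_collating + 6·y_press time = 38, 1·y_collating + 1·y_press time = 9.
This yields shadow prices y_collating = 4, y_press time = 5.
Shadow price of ink = 0.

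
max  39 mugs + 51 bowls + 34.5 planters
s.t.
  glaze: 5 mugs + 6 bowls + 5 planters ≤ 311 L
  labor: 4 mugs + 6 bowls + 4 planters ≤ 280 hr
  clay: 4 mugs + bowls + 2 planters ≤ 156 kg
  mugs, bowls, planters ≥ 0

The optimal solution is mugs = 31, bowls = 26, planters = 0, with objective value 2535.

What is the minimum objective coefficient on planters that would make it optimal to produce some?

Binding: glaze and labor. Non-binding: clay (6 unused).
Since clay is not tight, its dual is 0.
The binding rows give the dual system: 5·y_glaze + 4·y_labor = 39 and 6·y_glaze + 6·y_labor = 51.
This yields shadow prices y_glaze = 5, y_labor = 3.5.
planters enters the basis when its profit ≥ yᵀa₃ = 5·5 + 3.5·4 = 39.

39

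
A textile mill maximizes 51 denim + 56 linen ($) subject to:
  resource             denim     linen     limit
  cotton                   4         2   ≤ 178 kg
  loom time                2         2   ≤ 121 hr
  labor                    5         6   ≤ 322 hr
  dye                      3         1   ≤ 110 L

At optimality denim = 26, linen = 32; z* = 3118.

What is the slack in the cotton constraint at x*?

10

cotton used = 4·26 + 2·32 = 168; slack = 178 − 168 = 10.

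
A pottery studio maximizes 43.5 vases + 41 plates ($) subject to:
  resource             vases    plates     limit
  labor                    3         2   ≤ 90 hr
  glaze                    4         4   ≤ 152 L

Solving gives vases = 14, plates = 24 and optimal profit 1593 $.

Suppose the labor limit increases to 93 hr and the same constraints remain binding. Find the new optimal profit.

1600.5

At the optimum: labor uses 90 of 90 (binding); glaze uses 152 of 152 (binding).
From A_Bᵀ y = c: 3·y_labor + 4·y_glaze = 43.5; 2·y_labor + 4·y_glaze = 41.
→ y_labor = 2.5 and y_glaze = 9.
Δz = y_labor·Δb = 2.5 × (3) = 7.5, so new z* = 1593 + 7.5 = 1600.5.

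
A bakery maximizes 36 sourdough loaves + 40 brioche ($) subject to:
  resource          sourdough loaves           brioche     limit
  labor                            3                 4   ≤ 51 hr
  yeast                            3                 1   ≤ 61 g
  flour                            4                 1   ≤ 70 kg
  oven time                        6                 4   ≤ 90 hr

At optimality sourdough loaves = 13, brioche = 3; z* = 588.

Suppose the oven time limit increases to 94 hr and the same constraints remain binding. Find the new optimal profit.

At the optimum: labor uses 51 of 51 (binding); yeast uses 42 of 61 (slack = 19); flour uses 55 of 70 (slack = 15); oven time uses 90 of 90 (binding).
Since yeast, flour are not tight, their duals are 0.
From A_Bᵀ y = c: 3·y_labor + 6·y_oven time = 36; 4·y_labor + 4·y_oven time = 40.
This yields shadow prices y_labor = 8, y_oven time = 2.
Δz = y_oven time·Δb = 2 × (4) = 8, so new z* = 588 + 8 = 596.

596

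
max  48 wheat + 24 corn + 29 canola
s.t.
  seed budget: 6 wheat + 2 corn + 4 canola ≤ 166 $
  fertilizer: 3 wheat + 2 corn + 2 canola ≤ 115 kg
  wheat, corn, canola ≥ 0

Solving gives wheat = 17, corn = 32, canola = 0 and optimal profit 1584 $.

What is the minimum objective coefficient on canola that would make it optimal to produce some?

At the optimum: seed budget uses 166 of 166 (binding); fertilizer uses 115 of 115 (binding).
The binding rows give the dual system: 6·y_seed budget + 3·y_fertilizer = 48 and 2·y_seed budget + 2·y_fertilizer = 24.
Solving: y_seed budget = 4, y_fertilizer = 8.
canola enters the basis when its profit ≥ yᵀa₃ = 4·4 + 8·2 = 32.

32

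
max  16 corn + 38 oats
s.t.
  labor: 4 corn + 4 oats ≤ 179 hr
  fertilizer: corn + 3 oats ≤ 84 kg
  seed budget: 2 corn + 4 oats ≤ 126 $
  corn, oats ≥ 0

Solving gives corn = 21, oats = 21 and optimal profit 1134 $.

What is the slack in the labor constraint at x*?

labor used = 4·21 + 4·21 = 168; slack = 179 − 168 = 11.

11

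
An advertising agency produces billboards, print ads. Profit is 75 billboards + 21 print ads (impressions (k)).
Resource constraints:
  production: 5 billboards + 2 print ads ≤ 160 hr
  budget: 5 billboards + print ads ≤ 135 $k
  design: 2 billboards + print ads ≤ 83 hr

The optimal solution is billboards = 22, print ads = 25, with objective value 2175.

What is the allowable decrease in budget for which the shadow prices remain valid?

55

Binding constraints: production, budget. The basis is B = [[5,2],[5,1]] with det -5.
Per unit decrease in budget, x* moves by d = (-0.4, 1).
The basis stays optimal until billboards reaches 0; allowable decrease = 55 $k.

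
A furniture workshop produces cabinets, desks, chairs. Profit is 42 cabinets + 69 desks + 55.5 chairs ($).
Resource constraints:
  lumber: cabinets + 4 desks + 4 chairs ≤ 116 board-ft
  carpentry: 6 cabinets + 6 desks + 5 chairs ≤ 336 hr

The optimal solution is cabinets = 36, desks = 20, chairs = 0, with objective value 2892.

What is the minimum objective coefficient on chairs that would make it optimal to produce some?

63.5

Both lumber and carpentry are binding at x*.
The binding rows give the dual system: 1·y_lumber + 6·y_carpentry = 42 and 4·y_lumber + 6·y_carpentry = 69.
Solving: y_lumber = 9, y_carpentry = 5.5.
chairs enters the basis when its profit ≥ yᵀa₃ = 9·4 + 5.5·5 = 63.5.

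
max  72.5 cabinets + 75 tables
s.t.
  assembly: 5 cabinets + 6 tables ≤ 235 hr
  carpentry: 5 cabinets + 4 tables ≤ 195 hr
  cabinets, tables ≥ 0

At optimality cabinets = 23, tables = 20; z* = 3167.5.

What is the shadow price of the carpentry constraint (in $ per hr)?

6

Check each constraint at x*: assembly 235/235 (tight); carpentry 195/195 (tight).
Dual feasibility on the basic columns requires 5·y_assembly + 5·y_carpentry = 72.5, 6·y_assembly + 4·y_carpentry = 75.
This yields shadow prices y_assembly = 8.5, y_carpentry = 6.
Shadow price of carpentry = 6.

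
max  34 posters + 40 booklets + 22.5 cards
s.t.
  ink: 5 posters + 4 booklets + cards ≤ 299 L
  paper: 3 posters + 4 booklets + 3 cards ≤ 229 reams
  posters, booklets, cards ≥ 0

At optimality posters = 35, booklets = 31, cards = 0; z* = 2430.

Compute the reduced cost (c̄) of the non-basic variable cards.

-3.5

Check each constraint at x*: ink 299/299 (tight); paper 229/229 (tight).
Dual feasibility on the basic columns requires 5·y_ink + 3·y_paper = 34, 4·y_ink + 4·y_paper = 40.
→ y_ink = 2 and y_paper = 8.
Reduced cost of cards: c₃ − yᵀa₃ = 22.5 − (2·1 + 8·3) = 22.5 − 26 = -3.5.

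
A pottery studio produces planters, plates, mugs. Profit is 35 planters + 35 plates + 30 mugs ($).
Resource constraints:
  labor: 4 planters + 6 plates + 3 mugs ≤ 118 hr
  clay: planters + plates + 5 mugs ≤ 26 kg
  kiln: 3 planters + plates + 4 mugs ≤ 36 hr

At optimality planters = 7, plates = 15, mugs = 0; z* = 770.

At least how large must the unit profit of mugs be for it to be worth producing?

At the optimum: labor uses 118 of 118 (binding); clay uses 22 of 26 (slack = 4); kiln uses 36 of 36 (binding).
Since clay is not tight, its dual is 0.
The binding rows give the dual system: 4·y_labor + 3·y_kiln = 35 and 6·y_labor + 1·y_kiln = 35.
Solving: y_labor = 5, y_kiln = 5.
mugs enters the basis when its profit ≥ yᵀa₃ = 5·3 + 5·4 = 35.

35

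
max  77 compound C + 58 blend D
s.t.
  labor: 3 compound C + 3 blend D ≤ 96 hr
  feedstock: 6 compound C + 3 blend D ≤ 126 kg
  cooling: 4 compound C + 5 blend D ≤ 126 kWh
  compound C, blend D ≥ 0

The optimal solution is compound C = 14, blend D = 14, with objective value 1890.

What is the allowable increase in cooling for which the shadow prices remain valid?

Binding constraints: feedstock, cooling. The basis is B = [[6,3],[4,5]] with det 18.
Per unit increase in cooling, x* moves by d = (-0.1667, 0.3333).
The basis stays optimal until labor becomes binding; allowable increase = 24 kWh.

24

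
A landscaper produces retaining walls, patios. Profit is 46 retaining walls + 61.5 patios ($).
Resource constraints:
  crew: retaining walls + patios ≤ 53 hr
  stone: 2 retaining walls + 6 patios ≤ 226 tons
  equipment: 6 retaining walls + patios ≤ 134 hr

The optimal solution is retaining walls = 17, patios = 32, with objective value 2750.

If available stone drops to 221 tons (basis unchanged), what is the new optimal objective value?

Binding: stone and equipment. Non-binding: crew (4 unused).
Slack constraints have shadow price 0 (complementary slackness).
Dual feasibility on the basic columns requires 2·y_stone + 6·y_equipment = 46, 6·y_stone + 1·y_equipment = 61.5.
→ y_stone = 9.5 and y_equipment = 4.5.
Δz = y_stone·Δb = 9.5 × (-5) = -47.5, so new z* = 2750 − 47.5 = 2702.5.

2702.5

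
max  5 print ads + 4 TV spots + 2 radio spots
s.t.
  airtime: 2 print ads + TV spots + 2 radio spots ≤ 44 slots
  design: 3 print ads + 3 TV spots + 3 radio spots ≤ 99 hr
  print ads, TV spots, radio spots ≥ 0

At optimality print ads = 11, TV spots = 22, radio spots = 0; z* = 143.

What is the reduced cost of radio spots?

At the optimum: airtime uses 44 of 44 (binding); design uses 99 of 99 (binding).
From A_Bᵀ y = c: 2·y_airtime + 3·y_design = 5; 1·y_airtime + 3·y_design = 4.
→ y_airtime = 1 and y_design = 1.
Reduced cost of radio spots: c₃ − yᵀa₃ = 2 − (1·2 + 1·3) = 2 − 5 = -3.

-3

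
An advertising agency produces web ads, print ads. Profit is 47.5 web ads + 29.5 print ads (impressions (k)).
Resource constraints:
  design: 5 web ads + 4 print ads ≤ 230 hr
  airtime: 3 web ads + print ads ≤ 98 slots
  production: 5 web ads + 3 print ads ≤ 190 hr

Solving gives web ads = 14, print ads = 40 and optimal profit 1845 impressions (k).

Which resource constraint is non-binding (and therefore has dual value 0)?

design: 230/230 (binding)
airtime: 82/98 (slack 16)
production: 190/190 (binding)
By complementary slackness, a constraint with positive slack has shadow price 0 → airtime.

airtime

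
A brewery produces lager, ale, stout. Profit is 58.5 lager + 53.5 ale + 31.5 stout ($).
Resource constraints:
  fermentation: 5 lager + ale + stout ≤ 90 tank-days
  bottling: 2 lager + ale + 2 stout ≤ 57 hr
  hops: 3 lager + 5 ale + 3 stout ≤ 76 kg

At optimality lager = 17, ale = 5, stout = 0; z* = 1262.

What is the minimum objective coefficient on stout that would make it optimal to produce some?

34.5

Check each constraint at x*: fermentation 90/90 (tight); bottling 39/57 (slack 18); hops 76/76 (tight).
Since bottling is not tight, its dual is 0.
From A_Bᵀ y = c: 5·y_fermentation + 3·y_hops = 58.5; 1·y_fermentation + 5·y_hops = 53.5.
This yields shadow prices y_fermentation = 6, y_hops = 9.5.
stout enters the basis when its profit ≥ yᵀa₃ = 6·1 + 9.5·3 = 34.5.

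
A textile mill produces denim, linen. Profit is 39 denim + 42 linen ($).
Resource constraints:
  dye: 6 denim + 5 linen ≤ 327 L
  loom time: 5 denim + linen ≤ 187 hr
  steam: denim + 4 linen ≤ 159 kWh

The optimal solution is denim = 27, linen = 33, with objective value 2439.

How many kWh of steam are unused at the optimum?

0

steam used = 1·27 + 4·33 = 159; slack = 159 − 159 = 0.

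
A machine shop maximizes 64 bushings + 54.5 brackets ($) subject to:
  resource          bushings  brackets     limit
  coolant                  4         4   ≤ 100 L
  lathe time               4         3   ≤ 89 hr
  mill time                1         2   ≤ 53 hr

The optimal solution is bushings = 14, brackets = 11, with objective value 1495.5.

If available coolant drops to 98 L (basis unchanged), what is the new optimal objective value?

Binding: coolant and lathe time. Non-binding: mill time (17 unused).
By complementary slackness, y = 0 for the non-binding constraint.
The binding rows give the dual system: 4·y_coolant + 4·y_lathe time = 64 and 4·y_coolant + 3·y_lathe time = 54.5.
→ y_coolant = 6.5 and y_lathe time = 9.5.
Δz = y_coolant·Δb = 6.5 × (-2) = -13, so new z* = 1495.5 − 13 = 1482.5.

1482.5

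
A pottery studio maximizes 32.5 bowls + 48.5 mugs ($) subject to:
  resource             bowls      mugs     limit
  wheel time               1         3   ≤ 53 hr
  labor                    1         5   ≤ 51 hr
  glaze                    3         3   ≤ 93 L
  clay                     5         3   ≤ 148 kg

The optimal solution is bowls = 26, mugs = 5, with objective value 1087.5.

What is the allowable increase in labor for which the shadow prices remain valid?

24

Binding constraints: labor, glaze. The basis is B = [[1,5],[3,3]] with det -12.
Per unit increase in labor, x* moves by d = (-0.25, 0.25).
The basis stays optimal until wheel time becomes binding; allowable increase = 24 hr.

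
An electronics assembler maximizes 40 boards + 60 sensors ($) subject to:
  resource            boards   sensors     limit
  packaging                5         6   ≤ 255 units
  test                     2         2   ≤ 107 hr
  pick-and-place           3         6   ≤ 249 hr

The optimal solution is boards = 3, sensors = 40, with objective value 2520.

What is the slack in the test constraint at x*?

test used = 2·3 + 2·40 = 86; slack = 107 − 86 = 21.

21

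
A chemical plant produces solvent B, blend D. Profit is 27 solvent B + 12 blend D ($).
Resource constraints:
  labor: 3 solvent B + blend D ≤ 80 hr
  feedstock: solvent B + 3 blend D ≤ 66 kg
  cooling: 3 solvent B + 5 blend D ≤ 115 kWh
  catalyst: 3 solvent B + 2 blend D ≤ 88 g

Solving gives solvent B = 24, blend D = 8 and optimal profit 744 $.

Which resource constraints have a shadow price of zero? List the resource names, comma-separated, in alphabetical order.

labor: 80/80 (binding)
feedstock: 48/66 (slack 18)
cooling: 112/115 (slack 3)
catalyst: 88/88 (binding)
By complementary slackness, a constraint with positive slack has shadow price 0 → cooling, feedstock.

cooling, feedstock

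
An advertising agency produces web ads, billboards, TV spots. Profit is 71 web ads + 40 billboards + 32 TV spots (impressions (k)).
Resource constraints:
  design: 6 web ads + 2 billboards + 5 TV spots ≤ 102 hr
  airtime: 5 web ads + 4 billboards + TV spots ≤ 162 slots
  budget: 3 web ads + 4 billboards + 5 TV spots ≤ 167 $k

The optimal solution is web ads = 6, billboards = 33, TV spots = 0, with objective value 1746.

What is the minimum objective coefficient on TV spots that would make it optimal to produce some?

37

Binding: design and airtime. Non-binding: budget (17 unused).
Since budget is not tight, its dual is 0.
Dual feasibility on the basic columns requires 6·y_design + 5·y_airtime = 71, 2·y_design + 4·y_airtime = 40.
Solving: y_design = 6, y_airtime = 7.
TV spots enters the basis when its profit ≥ yᵀa₃ = 6·5 + 7·1 = 37.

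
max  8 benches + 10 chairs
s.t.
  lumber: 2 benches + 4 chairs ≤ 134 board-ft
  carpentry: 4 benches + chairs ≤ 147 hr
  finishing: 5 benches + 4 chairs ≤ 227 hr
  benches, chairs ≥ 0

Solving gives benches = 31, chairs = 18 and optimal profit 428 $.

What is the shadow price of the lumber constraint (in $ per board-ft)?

Binding: lumber and finishing. Non-binding: carpentry (5 unused).
Slack constraints have shadow price 0 (complementary slackness).
The binding rows give the dual system: 2·y_lumber + 5·y_finishing = 8 and 4·y_lumber + 4·y_finishing = 10.
→ y_lumber = 1.5 and y_finishing = 1.
Shadow price of lumber = 1.5.

1.5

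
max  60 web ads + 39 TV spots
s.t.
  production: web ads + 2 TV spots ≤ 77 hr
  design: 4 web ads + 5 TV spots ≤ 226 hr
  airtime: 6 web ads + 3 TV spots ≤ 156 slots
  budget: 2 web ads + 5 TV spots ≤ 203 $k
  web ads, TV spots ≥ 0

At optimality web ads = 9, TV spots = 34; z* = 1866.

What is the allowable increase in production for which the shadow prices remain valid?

5.625

Binding constraints: production, airtime. The basis is B = [[1,2],[6,3]] with det -9.
Per unit increase in production, x* moves by d = (-0.3333, 0.6667).
The basis stays optimal until budget becomes binding; allowable increase = 5.625 hr.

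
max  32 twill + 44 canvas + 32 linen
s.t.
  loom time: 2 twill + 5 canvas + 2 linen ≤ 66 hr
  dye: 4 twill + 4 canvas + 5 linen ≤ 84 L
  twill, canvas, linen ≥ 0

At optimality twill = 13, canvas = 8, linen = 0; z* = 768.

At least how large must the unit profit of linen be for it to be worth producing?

Check each constraint at x*: loom time 66/66 (tight); dye 84/84 (tight).
Dual feasibility on the basic columns requires 2·y_loom time + 4·y_dye = 32, 5·y_loom time + 4·y_dye = 44.
This yields shadow prices y_loom time = 4, y_dye = 6.
linen enters the basis when its profit ≥ yᵀa₃ = 4·2 + 6·5 = 38.

38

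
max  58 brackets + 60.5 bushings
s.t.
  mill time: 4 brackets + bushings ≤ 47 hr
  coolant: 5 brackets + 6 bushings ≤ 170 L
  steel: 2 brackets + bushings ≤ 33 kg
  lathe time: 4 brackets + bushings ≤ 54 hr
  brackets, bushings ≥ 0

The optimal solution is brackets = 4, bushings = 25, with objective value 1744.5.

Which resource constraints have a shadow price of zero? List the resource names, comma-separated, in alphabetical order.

lathe time, mill time

mill time: 41/47 (slack 6)
coolant: 170/170 (binding)
steel: 33/33 (binding)
lathe time: 41/54 (slack 13)
By complementary slackness, a constraint with positive slack has shadow price 0 → lathe time, mill time.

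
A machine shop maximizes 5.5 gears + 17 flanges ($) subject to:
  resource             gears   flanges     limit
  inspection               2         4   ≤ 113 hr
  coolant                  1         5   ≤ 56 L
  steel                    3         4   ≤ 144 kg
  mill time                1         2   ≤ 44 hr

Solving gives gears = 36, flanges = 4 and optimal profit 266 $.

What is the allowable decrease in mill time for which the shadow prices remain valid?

21.6

Binding constraints: coolant, mill time. The basis is B = [[1,5],[1,2]] with det -3.
Per unit decrease in mill time, x* moves by d = (-1.6667, 0.3333).
The basis stays optimal until gears reaches 0; allowable decrease = 21.6 hr.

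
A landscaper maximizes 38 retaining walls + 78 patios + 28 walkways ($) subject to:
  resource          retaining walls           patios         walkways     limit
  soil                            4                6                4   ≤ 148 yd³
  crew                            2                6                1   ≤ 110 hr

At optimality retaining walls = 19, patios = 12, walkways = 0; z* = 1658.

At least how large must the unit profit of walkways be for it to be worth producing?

Check each constraint at x*: soil 148/148 (tight); crew 110/110 (tight).
Dual feasibility on the basic columns requires 4·y_soil + 2·y_crew = 38, 6·y_soil + 6·y_crew = 78.
→ y_soil = 6 and y_crew = 7.
walkways enters the basis when its profit ≥ yᵀa₃ = 6·4 + 7·1 = 31.

31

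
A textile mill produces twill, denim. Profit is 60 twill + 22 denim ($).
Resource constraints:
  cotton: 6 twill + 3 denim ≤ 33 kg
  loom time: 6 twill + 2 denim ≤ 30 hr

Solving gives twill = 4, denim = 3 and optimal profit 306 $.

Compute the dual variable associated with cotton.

2

At the optimum: cotton uses 33 of 33 (binding); loom time uses 30 of 30 (binding).
From A_Bᵀ y = c: 6·y_cotton + 6·y_loom time = 60; 3·y_cotton + 2·y_loom time = 22.
This yields shadow prices y_cotton = 2, y_loom time = 8.
Shadow price of cotton = 2.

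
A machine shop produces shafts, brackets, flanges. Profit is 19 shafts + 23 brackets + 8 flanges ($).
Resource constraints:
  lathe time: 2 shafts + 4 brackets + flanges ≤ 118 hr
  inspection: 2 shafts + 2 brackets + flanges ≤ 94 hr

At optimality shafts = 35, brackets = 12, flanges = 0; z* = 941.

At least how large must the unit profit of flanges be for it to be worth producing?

9.5

Check each constraint at x*: lathe time 118/118 (tight); inspection 94/94 (tight).
The binding rows give the dual system: 2·y_lathe time + 2·y_inspection = 19 and 4·y_lathe time + 2·y_inspection = 23.
This yields shadow prices y_lathe time = 2, y_inspection = 7.5.
flanges enters the basis when its profit ≥ yᵀa₃ = 2·1 + 7.5·1 = 9.5.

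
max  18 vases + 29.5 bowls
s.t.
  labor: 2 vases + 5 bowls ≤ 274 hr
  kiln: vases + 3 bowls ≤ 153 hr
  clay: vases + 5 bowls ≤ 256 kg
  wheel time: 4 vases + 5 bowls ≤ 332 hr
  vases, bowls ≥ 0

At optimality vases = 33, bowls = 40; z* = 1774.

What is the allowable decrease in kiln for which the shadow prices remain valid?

Binding constraints: kiln, wheel time. The basis is B = [[1,3],[4,5]] with det -7.
Per unit decrease in kiln, x* moves by d = (0.7143, -0.5714).
The basis stays optimal until bowls reaches 0; allowable decrease = 70 hr.

70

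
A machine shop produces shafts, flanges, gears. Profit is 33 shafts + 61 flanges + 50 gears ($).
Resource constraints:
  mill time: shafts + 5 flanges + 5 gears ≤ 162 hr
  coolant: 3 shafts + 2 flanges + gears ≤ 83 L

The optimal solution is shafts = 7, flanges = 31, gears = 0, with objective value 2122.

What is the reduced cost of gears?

At the optimum: mill time uses 162 of 162 (binding); coolant uses 83 of 83 (binding).
The binding rows give the dual system: 1·y_mill time + 3·y_coolant = 33 and 5·y_mill time + 2·y_coolant = 61.
This yields shadow prices y_mill time = 9, y_coolant = 8.
Reduced cost of gears: c₃ − yᵀa₃ = 50 − (9·5 + 8·1) = 50 − 53 = -3.

-3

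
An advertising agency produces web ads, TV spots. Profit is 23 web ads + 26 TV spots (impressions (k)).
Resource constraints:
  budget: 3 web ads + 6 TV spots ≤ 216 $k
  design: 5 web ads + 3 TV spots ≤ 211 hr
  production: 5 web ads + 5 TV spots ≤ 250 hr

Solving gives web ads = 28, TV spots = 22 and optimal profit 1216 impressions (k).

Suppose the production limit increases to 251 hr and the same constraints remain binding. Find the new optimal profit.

Binding: budget and production. Non-binding: design (5 unused).
Since design is not tight, its dual is 0.
Dual feasibility on the basic columns requires 3·y_budget + 5·y_production = 23, 6·y_budget + 5·y_production = 26.
This yields shadow prices y_budget = 1, y_production = 4.
Δz = y_production·Δb = 4 × (1) = 4, so new z* = 1216 + 4 = 1220.

1220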